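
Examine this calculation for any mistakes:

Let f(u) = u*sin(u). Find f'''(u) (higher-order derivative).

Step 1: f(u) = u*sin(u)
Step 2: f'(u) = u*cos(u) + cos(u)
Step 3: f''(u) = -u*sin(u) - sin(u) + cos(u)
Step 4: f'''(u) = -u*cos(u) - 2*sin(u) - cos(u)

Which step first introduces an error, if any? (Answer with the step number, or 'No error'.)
Step 2

Step 2 is incorrect due to a wrong trig function.
The step shows: u*cos(u) + cos(u)
The correct value should be: u*cos(u) + sin(u)

Explanation: sin(u) was incorrectly written as cos(u): the term sin(u) was incorrectly written as cos(u)
The later steps are derived from this incorrect expression, so the error originates in Step 2.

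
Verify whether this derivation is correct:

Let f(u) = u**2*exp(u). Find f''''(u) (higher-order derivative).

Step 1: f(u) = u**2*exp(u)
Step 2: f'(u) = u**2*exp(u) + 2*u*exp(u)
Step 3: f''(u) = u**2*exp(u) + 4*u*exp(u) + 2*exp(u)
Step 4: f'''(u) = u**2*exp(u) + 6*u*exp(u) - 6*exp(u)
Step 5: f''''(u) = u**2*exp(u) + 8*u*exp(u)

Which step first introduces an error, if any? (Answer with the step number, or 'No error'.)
Step 4

Step 4 is incorrect due to a sign flip.
The step shows: u**2*exp(u) + 6*u*exp(u) - 6*exp(u)
The correct value should be: u**2*exp(u) + 6*u*exp(u) + 6*exp(u)

Explanation: The sign of one term was flipped: the term 6*exp(u) was incorrectly written as -6*exp(u)
The later steps are derived from this incorrect expression, so the error originates in Step 4.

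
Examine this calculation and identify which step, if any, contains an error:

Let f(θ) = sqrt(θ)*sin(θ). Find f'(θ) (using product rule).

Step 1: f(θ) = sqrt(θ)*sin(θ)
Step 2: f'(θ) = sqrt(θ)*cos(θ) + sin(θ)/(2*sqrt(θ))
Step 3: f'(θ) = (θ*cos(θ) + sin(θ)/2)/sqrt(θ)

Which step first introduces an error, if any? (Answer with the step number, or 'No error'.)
No error

All steps in this derivation are correct.
The final answer f'(θ) = (θ*cos(θ) + sin(θ)/2)/sqrt(θ) is valid.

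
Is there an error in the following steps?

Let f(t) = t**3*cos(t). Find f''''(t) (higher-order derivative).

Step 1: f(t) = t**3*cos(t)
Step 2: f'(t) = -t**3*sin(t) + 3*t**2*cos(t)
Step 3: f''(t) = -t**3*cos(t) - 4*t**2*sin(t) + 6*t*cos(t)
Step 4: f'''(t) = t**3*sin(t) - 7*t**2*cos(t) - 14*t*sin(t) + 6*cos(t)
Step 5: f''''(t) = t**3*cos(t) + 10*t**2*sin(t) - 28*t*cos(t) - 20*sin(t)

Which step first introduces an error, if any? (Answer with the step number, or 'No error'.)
Step 3

Step 3 is incorrect due to a wrong coefficient.
The step shows: -t**3*cos(t) - 4*t**2*sin(t) + 6*t*cos(t)
The correct value should be: -t**3*cos(t) - 6*t**2*sin(t) + 6*t*cos(t)

Explanation: The coefficient -6 was incorrectly written as -4: the term -6*t**2*sin(t) was incorrectly written as -4*t**2*sin(t)
The later steps are derived from this incorrect expression, so the error originates in Step 3.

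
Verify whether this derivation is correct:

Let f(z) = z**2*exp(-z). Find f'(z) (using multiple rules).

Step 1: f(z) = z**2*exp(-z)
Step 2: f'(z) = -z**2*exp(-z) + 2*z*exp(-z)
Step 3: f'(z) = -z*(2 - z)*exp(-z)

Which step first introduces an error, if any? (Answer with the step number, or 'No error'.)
Step 3

Step 3 is incorrect due to a sign flip.
The step shows: -z*(2 - z)*exp(-z)
The correct value should be: z*(2 - z)*exp(-z)

Explanation: The sign of the whole expression was flipped: the term z*(2 - z)*exp(-z) was incorrectly written as -z*(2 - z)*exp(-z)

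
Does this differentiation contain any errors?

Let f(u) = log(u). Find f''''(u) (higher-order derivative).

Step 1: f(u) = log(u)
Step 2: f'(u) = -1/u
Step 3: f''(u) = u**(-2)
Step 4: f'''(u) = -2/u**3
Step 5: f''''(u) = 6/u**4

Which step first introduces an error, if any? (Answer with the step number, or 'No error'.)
Step 2

Step 2 is incorrect due to a sign flip.
The step shows: -1/u
The correct value should be: 1/u

Explanation: The sign of the whole expression was flipped: the term 1/u was incorrectly written as -1/u
The later steps are derived from this incorrect expression, so the error originates in Step 2.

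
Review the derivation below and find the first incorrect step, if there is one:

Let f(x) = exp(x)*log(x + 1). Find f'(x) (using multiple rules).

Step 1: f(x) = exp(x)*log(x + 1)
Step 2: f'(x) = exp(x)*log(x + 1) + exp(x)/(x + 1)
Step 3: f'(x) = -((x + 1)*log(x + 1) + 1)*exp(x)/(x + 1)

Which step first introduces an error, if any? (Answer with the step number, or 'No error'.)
Step 3

Step 3 is incorrect due to a sign flip.
The step shows: -((x + 1)*log(x + 1) + 1)*exp(x)/(x + 1)
The correct value should be: ((x + 1)*log(x + 1) + 1)*exp(x)/(x + 1)

Explanation: The sign of the whole expression was flipped: the term ((x + 1)*log(x + 1) + 1)*exp(x)/(x + 1) was incorrectly written as -((x + 1)*log(x + 1) + 1)*exp(x)/(x + 1)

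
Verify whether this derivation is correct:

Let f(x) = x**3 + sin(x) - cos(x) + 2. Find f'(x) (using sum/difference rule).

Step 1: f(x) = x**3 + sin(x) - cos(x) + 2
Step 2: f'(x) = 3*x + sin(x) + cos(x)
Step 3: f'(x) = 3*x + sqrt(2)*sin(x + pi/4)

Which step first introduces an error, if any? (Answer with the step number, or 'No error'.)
Step 2

Step 2 is incorrect due to a wrong exponent.
The step shows: 3*x + sin(x) + cos(x)
The correct value should be: 3*x**2 + sin(x) + cos(x)

Explanation: The exponent 2 on x was incorrectly written as 1: the term 3*x**2 was incorrectly written as 3*x
The later steps are derived from this incorrect expression, so the error originates in Step 2.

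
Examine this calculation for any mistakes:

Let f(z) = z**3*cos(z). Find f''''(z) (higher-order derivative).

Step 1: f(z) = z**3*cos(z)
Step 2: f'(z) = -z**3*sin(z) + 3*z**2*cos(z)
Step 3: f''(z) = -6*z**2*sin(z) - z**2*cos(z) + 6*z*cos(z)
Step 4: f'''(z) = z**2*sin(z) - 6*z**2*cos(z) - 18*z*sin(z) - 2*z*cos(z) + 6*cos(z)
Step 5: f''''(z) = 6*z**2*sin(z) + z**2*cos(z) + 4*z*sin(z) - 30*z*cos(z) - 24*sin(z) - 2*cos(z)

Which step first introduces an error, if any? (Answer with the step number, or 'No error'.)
Step 3

Step 3 is incorrect due to a wrong exponent.
The step shows: -6*z**2*sin(z) - z**2*cos(z) + 6*z*cos(z)
The correct value should be: -z**3*cos(z) - 6*z**2*sin(z) + 6*z*cos(z)

Explanation: The exponent 3 on z was incorrectly written as 2: the term -z**3*cos(z) was incorrectly written as -z**2*cos(z)
The later steps are derived from this incorrect expression, so the error originates in Step 3.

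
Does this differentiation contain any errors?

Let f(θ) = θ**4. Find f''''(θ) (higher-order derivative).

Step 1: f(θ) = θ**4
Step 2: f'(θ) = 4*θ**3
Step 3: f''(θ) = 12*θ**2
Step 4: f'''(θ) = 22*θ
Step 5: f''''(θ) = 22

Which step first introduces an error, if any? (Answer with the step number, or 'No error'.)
Step 4

Step 4 is incorrect due to a wrong coefficient.
The step shows: 22*θ
The correct value should be: 24*θ

Explanation: The coefficient 24 was incorrectly written as 22: the term 24*θ was incorrectly written as 22*θ
The later steps are derived from this incorrect expression, so the error originates in Step 4.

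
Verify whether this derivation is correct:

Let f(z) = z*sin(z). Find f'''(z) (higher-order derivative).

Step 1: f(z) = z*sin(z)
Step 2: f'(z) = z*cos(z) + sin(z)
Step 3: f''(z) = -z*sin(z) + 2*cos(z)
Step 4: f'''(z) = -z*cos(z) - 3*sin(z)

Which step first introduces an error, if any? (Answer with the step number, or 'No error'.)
No error

All steps in this derivation are correct.
The final answer f'''(z) = -z*cos(z) - 3*sin(z) is valid.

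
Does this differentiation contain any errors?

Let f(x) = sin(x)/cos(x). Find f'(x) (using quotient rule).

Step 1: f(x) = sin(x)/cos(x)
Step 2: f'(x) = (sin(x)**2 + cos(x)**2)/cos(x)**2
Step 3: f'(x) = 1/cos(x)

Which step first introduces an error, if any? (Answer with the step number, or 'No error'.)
Step 3

Step 3 is incorrect due to a wrong exponent.
The step shows: 1/cos(x)
The correct value should be: cos(x)**(-2)

Explanation: The exponent -2 on cos(x) was incorrectly written as -1: the term cos(x)**(-2) was incorrectly written as 1/cos(x)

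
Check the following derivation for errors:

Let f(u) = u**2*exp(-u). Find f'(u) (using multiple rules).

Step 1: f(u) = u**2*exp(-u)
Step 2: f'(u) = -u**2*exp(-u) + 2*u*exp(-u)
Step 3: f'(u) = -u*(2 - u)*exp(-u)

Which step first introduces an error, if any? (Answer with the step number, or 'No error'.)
Step 3

Step 3 is incorrect due to a sign flip.
The step shows: -u*(2 - u)*exp(-u)
The correct value should be: u*(2 - u)*exp(-u)

Explanation: The sign of the whole expression was flipped: the term u*(2 - u)*exp(-u) was incorrectly written as -u*(2 - u)*exp(-u)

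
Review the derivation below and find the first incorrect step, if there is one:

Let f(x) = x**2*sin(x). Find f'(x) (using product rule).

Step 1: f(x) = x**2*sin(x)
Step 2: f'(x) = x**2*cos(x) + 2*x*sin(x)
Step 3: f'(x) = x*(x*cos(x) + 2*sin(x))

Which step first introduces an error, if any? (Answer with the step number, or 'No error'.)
No error

All steps in this derivation are correct.
The final answer f'(x) = x*(x*cos(x) + 2*sin(x)) is valid.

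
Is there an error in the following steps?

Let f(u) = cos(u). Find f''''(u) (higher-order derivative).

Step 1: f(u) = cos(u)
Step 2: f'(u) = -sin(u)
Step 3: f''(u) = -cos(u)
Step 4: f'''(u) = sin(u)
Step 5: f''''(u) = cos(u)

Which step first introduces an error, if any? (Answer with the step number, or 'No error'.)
No error

All steps in this derivation are correct.
The final answer f''''(u) = cos(u) is valid.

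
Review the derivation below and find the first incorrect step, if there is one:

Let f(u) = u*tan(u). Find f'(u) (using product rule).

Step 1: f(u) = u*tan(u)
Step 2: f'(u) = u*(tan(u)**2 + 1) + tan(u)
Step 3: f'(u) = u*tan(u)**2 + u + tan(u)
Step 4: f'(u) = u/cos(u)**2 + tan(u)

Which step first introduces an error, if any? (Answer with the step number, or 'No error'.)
No error

All steps in this derivation are correct.
The final answer f'(u) = u/cos(u)**2 + tan(u) is valid.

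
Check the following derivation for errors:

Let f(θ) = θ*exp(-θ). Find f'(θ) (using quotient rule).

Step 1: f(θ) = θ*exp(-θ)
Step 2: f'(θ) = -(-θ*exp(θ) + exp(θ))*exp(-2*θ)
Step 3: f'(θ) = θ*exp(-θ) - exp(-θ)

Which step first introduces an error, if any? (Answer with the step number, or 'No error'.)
Step 2

Step 2 is incorrect due to a sign flip.
The step shows: -(-θ*exp(θ) + exp(θ))*exp(-2*θ)
The correct value should be: (-θ*exp(θ) + exp(θ))*exp(-2*θ)

Explanation: The sign of the whole expression was flipped: the term (-θ*exp(θ) + exp(θ))*exp(-2*θ) was incorrectly written as -(-θ*exp(θ) + exp(θ))*exp(-2*θ)
The later steps are derived from this incorrect expression, so the error originates in Step 2.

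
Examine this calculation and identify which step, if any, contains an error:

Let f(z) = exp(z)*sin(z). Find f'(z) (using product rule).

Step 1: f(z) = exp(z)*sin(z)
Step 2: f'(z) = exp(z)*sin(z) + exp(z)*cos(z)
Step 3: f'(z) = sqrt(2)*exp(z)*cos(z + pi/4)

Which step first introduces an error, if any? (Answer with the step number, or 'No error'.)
Step 3

Step 3 is incorrect due to a wrong trig function.
The step shows: sqrt(2)*exp(z)*cos(z + pi/4)
The correct value should be: sqrt(2)*exp(z)*sin(z + pi/4)

Explanation: sin(z + pi/4) was incorrectly written as cos(z + pi/4): the term sqrt(2)*exp(z)*sin(z + pi/4) was incorrectly written as sqrt(2)*exp(z)*cos(z + pi/4)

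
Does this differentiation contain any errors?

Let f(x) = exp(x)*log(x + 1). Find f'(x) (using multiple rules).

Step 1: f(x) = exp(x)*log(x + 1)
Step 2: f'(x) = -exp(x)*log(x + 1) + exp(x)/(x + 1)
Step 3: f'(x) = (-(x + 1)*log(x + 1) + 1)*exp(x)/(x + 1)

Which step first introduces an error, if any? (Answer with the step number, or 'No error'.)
Step 2

Step 2 is incorrect due to a sign flip.
The step shows: -exp(x)*log(x + 1) + exp(x)/(x + 1)
The correct value should be: exp(x)*log(x + 1) + exp(x)/(x + 1)

Explanation: The sign of one term was flipped: the term exp(x)*log(x + 1) was incorrectly written as -exp(x)*log(x + 1)
The later steps are derived from this incorrect expression, so the error originates in Step 2.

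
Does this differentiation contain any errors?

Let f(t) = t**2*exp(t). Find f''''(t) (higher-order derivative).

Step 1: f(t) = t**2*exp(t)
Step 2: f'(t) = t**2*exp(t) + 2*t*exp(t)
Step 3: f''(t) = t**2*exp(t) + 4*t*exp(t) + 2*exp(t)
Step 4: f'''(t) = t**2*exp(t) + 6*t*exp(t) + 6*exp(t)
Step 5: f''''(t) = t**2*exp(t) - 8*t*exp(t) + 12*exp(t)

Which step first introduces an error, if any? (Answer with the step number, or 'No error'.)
Step 5

Step 5 is incorrect due to a sign flip.
The step shows: t**2*exp(t) - 8*t*exp(t) + 12*exp(t)
The correct value should be: t**2*exp(t) + 8*t*exp(t) + 12*exp(t)

Explanation: The sign of one term was flipped: the term 8*t*exp(t) was incorrectly written as -8*t*exp(t)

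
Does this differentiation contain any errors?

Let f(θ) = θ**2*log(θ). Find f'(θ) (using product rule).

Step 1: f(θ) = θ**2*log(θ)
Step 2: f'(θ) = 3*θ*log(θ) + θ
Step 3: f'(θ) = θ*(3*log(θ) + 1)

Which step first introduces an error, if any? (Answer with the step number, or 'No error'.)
Step 2

Step 2 is incorrect due to a wrong coefficient.
The step shows: 3*θ*log(θ) + θ
The correct value should be: 2*θ*log(θ) + θ

Explanation: The coefficient 2 was incorrectly written as 3: the term 2*θ*log(θ) was incorrectly written as 3*θ*log(θ)
The later steps are derived from this incorrect expression, so the error originates in Step 2.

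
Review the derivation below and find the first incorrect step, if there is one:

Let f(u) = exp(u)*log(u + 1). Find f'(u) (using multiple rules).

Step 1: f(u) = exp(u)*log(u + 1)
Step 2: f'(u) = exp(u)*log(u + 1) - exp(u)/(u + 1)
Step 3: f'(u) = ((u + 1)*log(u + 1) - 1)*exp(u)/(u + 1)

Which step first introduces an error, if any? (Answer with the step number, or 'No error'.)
Step 2

Step 2 is incorrect due to a sign flip.
The step shows: exp(u)*log(u + 1) - exp(u)/(u + 1)
The correct value should be: exp(u)*log(u + 1) + exp(u)/(u + 1)

Explanation: The sign of one term was flipped: the term exp(u)/(u + 1) was incorrectly written as -exp(u)/(u + 1)
The later steps are derived from this incorrect expression, so the error originates in Step 2.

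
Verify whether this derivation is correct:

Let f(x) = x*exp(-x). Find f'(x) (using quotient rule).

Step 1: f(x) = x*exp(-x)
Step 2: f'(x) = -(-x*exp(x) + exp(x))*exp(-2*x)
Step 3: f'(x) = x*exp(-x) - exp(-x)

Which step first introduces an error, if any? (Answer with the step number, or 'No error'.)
Step 2

Step 2 is incorrect due to a sign flip.
The step shows: -(-x*exp(x) + exp(x))*exp(-2*x)
The correct value should be: (-x*exp(x) + exp(x))*exp(-2*x)

Explanation: The sign of the whole expression was flipped: the term (-x*exp(x) + exp(x))*exp(-2*x) was incorrectly written as -(-x*exp(x) + exp(x))*exp(-2*x)
The later steps are derived from this incorrect expression, so the error originates in Step 2.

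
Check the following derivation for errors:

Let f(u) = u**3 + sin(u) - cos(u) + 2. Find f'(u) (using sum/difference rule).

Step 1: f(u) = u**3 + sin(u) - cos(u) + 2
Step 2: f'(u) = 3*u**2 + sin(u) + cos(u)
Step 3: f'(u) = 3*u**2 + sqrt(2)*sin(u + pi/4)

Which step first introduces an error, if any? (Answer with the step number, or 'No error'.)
No error

All steps in this derivation are correct.
The final answer f'(u) = 3*u**2 + sqrt(2)*sin(u + pi/4) is valid.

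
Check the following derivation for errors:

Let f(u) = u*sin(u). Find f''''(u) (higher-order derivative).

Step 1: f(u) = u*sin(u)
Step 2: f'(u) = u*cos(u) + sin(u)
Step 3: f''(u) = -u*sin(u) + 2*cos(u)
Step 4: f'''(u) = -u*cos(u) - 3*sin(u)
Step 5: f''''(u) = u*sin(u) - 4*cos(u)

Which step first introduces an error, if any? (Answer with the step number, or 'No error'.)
No error

All steps in this derivation are correct.
The final answer f''''(u) = u*sin(u) - 4*cos(u) is valid.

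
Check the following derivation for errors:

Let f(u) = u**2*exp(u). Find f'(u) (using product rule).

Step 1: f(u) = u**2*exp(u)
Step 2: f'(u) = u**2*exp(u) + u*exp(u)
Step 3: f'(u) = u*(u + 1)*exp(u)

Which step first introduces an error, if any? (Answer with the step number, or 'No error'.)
Step 2

Step 2 is incorrect due to a wrong coefficient.
The step shows: u**2*exp(u) + u*exp(u)
The correct value should be: u**2*exp(u) + 2*u*exp(u)

Explanation: The coefficient 2 was incorrectly written as 1: the term 2*u*exp(u) was incorrectly written as u*exp(u)
The later steps are derived from this incorrect expression, so the error originates in Step 2.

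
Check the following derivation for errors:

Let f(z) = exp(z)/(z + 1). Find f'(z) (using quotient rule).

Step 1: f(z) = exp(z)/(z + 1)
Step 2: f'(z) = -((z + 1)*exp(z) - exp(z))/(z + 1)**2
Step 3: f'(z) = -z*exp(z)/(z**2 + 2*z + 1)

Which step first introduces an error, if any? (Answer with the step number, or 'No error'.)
Step 2

Step 2 is incorrect due to a sign flip.
The step shows: -((z + 1)*exp(z) - exp(z))/(z + 1)**2
The correct value should be: ((z + 1)*exp(z) - exp(z))/(z + 1)**2

Explanation: The sign of the whole expression was flipped: the term ((z + 1)*exp(z) - exp(z))/(z + 1)**2 was incorrectly written as -((z + 1)*exp(z) - exp(z))/(z + 1)**2
The later steps are derived from this incorrect expression, so the error originates in Step 2.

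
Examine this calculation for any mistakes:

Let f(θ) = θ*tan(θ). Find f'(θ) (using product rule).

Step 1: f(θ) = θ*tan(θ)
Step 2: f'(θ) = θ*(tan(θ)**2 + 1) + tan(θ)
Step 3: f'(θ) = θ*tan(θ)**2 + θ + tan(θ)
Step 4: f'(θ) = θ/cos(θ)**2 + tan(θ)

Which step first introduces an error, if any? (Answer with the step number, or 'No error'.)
No error

All steps in this derivation are correct.
The final answer f'(θ) = θ/cos(θ)**2 + tan(θ) is valid.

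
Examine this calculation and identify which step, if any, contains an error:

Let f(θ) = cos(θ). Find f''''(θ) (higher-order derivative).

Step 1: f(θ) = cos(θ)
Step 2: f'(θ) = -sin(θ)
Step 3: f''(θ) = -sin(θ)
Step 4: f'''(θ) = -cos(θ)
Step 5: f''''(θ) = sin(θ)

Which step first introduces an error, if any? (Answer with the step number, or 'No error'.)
Step 3

Step 3 is incorrect due to a wrong trig function.
The step shows: -sin(θ)
The correct value should be: -cos(θ)

Explanation: cos(θ) was incorrectly written as sin(θ): the term -cos(θ) was incorrectly written as -sin(θ)
The later steps are derived from this incorrect expression, so the error originates in Step 3.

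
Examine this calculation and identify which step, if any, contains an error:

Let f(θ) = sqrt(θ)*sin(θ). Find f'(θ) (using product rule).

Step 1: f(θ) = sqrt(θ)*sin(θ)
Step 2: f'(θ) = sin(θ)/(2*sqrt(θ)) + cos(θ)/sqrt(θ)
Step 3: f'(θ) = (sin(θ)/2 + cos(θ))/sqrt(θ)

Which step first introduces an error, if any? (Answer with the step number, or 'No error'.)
Step 2

Step 2 is incorrect due to a wrong exponent.
The step shows: sin(θ)/(2*sqrt(θ)) + cos(θ)/sqrt(θ)
The correct value should be: sqrt(θ)*cos(θ) + sin(θ)/(2*sqrt(θ))

Explanation: The exponent 1/2 on θ was incorrectly written as -1/2: the term sqrt(θ)*cos(θ) was incorrectly written as cos(θ)/sqrt(θ)
The later steps are derived from this incorrect expression, so the error originates in Step 2.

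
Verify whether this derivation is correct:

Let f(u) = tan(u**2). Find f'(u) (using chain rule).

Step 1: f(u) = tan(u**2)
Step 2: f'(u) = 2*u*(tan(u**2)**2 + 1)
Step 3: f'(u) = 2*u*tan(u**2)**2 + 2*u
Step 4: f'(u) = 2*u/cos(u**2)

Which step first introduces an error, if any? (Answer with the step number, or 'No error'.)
Step 4

Step 4 is incorrect due to a wrong exponent.
The step shows: 2*u/cos(u**2)
The correct value should be: 2*u/cos(u**2)**2

Explanation: The exponent -2 on cos(u**2) was incorrectly written as -1: the term 2*u/cos(u**2)**2 was incorrectly written as 2*u/cos(u**2)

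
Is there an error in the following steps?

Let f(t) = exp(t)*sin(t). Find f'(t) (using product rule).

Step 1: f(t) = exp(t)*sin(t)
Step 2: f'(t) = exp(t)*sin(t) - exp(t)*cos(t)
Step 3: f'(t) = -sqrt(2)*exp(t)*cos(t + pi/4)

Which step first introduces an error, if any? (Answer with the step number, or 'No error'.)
Step 2

Step 2 is incorrect due to a sign flip.
The step shows: exp(t)*sin(t) - exp(t)*cos(t)
The correct value should be: exp(t)*sin(t) + exp(t)*cos(t)

Explanation: The sign of one term was flipped: the term exp(t)*cos(t) was incorrectly written as -exp(t)*cos(t)
The later steps are derived from this incorrect expression, so the error originates in Step 2.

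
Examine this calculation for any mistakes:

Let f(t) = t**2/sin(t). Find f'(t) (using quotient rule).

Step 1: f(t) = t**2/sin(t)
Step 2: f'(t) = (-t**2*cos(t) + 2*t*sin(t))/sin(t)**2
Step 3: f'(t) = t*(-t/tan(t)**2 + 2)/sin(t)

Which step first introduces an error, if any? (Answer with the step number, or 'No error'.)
Step 3

Step 3 is incorrect due to a wrong exponent.
The step shows: t*(-t/tan(t)**2 + 2)/sin(t)
The correct value should be: t*(-t/tan(t) + 2)/sin(t)

Explanation: The exponent -1 on tan(t) was incorrectly written as -2: the term t*(-t/tan(t) + 2)/sin(t) was incorrectly written as t*(-t/tan(t)**2 + 2)/sin(t)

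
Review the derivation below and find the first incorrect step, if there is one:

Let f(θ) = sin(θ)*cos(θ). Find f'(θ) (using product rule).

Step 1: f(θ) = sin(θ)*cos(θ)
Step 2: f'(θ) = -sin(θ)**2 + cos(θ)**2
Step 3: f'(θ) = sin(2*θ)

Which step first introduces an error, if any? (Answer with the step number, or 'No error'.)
Step 3

Step 3 is incorrect due to a wrong trig function.
The step shows: sin(2*θ)
The correct value should be: cos(2*θ)

Explanation: cos(2*θ) was incorrectly written as sin(2*θ): the term cos(2*θ) was incorrectly written as sin(2*θ)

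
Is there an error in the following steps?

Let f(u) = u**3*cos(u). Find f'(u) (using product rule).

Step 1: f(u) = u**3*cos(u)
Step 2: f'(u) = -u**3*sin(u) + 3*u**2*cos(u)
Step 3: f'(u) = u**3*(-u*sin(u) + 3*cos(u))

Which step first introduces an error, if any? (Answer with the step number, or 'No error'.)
Step 3

Step 3 is incorrect due to a wrong exponent.
The step shows: u**3*(-u*sin(u) + 3*cos(u))
The correct value should be: u**2*(-u*sin(u) + 3*cos(u))

Explanation: The exponent 2 on u was incorrectly written as 3: the term u**2*(-u*sin(u) + 3*cos(u)) was incorrectly written as u**3*(-u*sin(u) + 3*cos(u))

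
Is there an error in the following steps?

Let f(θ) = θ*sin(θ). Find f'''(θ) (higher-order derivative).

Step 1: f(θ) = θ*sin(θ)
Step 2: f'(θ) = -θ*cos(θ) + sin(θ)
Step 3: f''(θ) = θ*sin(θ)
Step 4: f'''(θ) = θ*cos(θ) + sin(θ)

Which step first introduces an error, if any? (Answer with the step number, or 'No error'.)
Step 2

Step 2 is incorrect due to a sign flip.
The step shows: -θ*cos(θ) + sin(θ)
The correct value should be: θ*cos(θ) + sin(θ)

Explanation: The sign of one term was flipped: the term θ*cos(θ) was incorrectly written as -θ*cos(θ)
The later steps are derived from this incorrect expression, so the error originates in Step 2.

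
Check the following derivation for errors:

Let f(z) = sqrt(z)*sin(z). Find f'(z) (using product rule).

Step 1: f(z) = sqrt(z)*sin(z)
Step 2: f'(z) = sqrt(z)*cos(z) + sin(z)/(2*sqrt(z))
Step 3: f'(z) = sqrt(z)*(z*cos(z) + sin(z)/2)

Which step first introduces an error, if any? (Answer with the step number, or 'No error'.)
Step 3

Step 3 is incorrect due to a wrong exponent.
The step shows: sqrt(z)*(z*cos(z) + sin(z)/2)
The correct value should be: (z*cos(z) + sin(z)/2)/sqrt(z)

Explanation: The exponent -1/2 on z was incorrectly written as 1/2: the term (z*cos(z) + sin(z)/2)/sqrt(z) was incorrectly written as sqrt(z)*(z*cos(z) + sin(z)/2)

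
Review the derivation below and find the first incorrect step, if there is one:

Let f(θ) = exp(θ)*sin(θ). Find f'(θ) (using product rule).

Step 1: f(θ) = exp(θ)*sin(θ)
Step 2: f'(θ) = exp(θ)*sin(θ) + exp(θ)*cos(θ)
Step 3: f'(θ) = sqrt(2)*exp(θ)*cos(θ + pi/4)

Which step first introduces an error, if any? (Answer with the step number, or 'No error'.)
Step 3

Step 3 is incorrect due to a wrong trig function.
The step shows: sqrt(2)*exp(θ)*cos(θ + pi/4)
The correct value should be: sqrt(2)*exp(θ)*sin(θ + pi/4)

Explanation: sin(θ + pi/4) was incorrectly written as cos(θ + pi/4): the term sqrt(2)*exp(θ)*sin(θ + pi/4) was incorrectly written as sqrt(2)*exp(θ)*cos(θ + pi/4)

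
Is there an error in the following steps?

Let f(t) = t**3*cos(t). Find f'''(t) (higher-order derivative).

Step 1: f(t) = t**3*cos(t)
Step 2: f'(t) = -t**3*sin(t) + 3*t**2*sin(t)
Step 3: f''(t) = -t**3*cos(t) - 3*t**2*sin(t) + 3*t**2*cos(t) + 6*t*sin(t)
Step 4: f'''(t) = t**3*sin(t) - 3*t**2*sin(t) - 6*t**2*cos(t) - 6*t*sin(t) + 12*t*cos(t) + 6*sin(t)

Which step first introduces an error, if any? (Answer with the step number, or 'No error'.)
Step 2

Step 2 is incorrect due to a wrong trig function.
The step shows: -t**3*sin(t) + 3*t**2*sin(t)
The correct value should be: -t**3*sin(t) + 3*t**2*cos(t)

Explanation: cos(t) was incorrectly written as sin(t): the term 3*t**2*cos(t) was incorrectly written as 3*t**2*sin(t)
The later steps are derived from this incorrect expression, so the error originates in Step 2.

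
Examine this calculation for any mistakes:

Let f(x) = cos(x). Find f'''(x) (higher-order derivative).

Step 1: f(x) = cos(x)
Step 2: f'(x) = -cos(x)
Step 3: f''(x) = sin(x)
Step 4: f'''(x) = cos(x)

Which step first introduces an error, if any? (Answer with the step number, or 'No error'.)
Step 2

Step 2 is incorrect due to a wrong trig function.
The step shows: -cos(x)
The correct value should be: -sin(x)

Explanation: sin(x) was incorrectly written as cos(x): the term -sin(x) was incorrectly written as -cos(x)
The later steps are derived from this incorrect expression, so the error originates in Step 2.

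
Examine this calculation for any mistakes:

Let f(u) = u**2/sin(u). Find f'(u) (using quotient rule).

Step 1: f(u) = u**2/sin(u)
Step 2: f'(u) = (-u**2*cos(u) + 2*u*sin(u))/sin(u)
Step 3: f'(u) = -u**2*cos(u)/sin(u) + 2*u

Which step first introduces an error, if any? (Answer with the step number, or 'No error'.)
Step 2

Step 2 is incorrect due to a wrong exponent.
The step shows: (-u**2*cos(u) + 2*u*sin(u))/sin(u)
The correct value should be: (-u**2*cos(u) + 2*u*sin(u))/sin(u)**2

Explanation: The exponent -2 on sin(u) was incorrectly written as -1: the term (-u**2*cos(u) + 2*u*sin(u))/sin(u)**2 was incorrectly written as (-u**2*cos(u) + 2*u*sin(u))/sin(u)
The later steps are derived from this incorrect expression, so the error originates in Step 2.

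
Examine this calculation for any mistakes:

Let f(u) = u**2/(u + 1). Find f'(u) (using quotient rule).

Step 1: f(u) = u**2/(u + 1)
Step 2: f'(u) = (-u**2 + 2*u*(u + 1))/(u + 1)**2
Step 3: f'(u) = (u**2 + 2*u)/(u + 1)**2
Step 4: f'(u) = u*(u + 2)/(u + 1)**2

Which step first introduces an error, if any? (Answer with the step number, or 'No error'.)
No error

All steps in this derivation are correct.
The final answer f'(u) = u*(u + 2)/(u + 1)**2 is valid.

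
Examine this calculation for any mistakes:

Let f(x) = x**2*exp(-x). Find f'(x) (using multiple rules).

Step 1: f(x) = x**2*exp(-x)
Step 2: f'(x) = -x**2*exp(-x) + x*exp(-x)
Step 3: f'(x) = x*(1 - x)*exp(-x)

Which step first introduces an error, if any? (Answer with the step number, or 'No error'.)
Step 2

Step 2 is incorrect due to a wrong coefficient.
The step shows: -x**2*exp(-x) + x*exp(-x)
The correct value should be: -x**2*exp(-x) + 2*x*exp(-x)

Explanation: The coefficient 2 was incorrectly written as 1: the term 2*x*exp(-x) was incorrectly written as x*exp(-x)
The later steps are derived from this incorrect expression, so the error originates in Step 2.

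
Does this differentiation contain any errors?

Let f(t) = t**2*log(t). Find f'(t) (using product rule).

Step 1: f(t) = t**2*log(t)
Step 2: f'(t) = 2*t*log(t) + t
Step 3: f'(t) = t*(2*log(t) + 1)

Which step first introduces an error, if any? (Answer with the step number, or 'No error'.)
No error

All steps in this derivation are correct.
The final answer f'(t) = t*(2*log(t) + 1) is valid.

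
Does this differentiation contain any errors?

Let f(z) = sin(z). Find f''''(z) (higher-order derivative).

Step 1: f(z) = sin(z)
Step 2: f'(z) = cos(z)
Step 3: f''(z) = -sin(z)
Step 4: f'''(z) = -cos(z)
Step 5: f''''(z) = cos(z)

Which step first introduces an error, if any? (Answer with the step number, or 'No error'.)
Step 5

Step 5 is incorrect due to a wrong trig function.
The step shows: cos(z)
The correct value should be: sin(z)

Explanation: sin(z) was incorrectly written as cos(z): the term sin(z) was incorrectly written as cos(z)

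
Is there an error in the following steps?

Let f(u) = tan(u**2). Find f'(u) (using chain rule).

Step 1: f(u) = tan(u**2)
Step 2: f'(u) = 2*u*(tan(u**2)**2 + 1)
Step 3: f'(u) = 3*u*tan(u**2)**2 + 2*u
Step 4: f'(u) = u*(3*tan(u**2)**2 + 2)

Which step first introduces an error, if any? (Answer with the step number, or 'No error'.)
Step 3

Step 3 is incorrect due to a wrong coefficient.
The step shows: 3*u*tan(u**2)**2 + 2*u
The correct value should be: 2*u*tan(u**2)**2 + 2*u

Explanation: The coefficient 2 was incorrectly written as 3: the term 2*u*tan(u**2)**2 was incorrectly written as 3*u*tan(u**2)**2
The later steps are derived from this incorrect expression, so the error originates in Step 3.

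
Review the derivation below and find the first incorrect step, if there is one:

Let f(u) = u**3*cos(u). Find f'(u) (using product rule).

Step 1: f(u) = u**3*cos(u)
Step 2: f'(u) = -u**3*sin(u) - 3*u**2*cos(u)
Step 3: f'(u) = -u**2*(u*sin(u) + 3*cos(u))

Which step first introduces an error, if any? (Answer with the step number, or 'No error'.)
Step 2

Step 2 is incorrect due to a sign flip.
The step shows: -u**3*sin(u) - 3*u**2*cos(u)
The correct value should be: -u**3*sin(u) + 3*u**2*cos(u)

Explanation: The sign of one term was flipped: the term 3*u**2*cos(u) was incorrectly written as -3*u**2*cos(u)
The later steps are derived from this incorrect expression, so the error originates in Step 2.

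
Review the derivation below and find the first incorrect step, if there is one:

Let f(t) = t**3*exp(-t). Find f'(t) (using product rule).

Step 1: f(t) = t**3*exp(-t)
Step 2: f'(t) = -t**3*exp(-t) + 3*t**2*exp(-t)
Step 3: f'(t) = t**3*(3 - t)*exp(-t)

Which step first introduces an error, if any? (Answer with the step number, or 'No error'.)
Step 3

Step 3 is incorrect due to a wrong exponent.
The step shows: t**3*(3 - t)*exp(-t)
The correct value should be: t**2*(3 - t)*exp(-t)

Explanation: The exponent 2 on t was incorrectly written as 3: the term t**2*(3 - t)*exp(-t) was incorrectly written as t**3*(3 - t)*exp(-t)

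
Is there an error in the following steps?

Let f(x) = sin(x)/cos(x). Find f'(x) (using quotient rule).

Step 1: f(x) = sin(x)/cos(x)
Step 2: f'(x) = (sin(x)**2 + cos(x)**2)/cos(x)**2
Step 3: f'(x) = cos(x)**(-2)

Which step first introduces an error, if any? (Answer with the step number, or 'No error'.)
No error

All steps in this derivation are correct.
The final answer f'(x) = cos(x)**(-2) is valid.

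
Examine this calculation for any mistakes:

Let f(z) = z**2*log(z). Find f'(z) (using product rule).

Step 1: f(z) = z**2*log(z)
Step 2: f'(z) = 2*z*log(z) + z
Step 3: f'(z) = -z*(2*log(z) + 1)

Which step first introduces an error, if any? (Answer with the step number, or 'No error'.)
Step 3

Step 3 is incorrect due to a sign flip.
The step shows: -z*(2*log(z) + 1)
The correct value should be: z*(2*log(z) + 1)

Explanation: The sign of the whole expression was flipped: the term z*(2*log(z) + 1) was incorrectly written as -z*(2*log(z) + 1)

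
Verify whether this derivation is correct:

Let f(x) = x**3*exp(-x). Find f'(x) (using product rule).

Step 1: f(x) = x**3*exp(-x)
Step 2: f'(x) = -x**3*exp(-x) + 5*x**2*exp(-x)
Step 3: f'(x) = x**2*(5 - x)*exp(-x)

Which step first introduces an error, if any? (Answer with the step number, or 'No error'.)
Step 2

Step 2 is incorrect due to a wrong coefficient.
The step shows: -x**3*exp(-x) + 5*x**2*exp(-x)
The correct value should be: -x**3*exp(-x) + 3*x**2*exp(-x)

Explanation: The coefficient 3 was incorrectly written as 5: the term 3*x**2*exp(-x) was incorrectly written as 5*x**2*exp(-x)
The later steps are derived from this incorrect expression, so the error originates in Step 2.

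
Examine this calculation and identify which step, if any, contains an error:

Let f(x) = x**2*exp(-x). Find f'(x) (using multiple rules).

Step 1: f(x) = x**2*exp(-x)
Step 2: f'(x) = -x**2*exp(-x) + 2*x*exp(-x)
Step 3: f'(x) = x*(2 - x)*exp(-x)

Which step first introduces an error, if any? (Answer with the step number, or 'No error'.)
No error

All steps in this derivation are correct.
The final answer f'(x) = x*(2 - x)*exp(-x) is valid.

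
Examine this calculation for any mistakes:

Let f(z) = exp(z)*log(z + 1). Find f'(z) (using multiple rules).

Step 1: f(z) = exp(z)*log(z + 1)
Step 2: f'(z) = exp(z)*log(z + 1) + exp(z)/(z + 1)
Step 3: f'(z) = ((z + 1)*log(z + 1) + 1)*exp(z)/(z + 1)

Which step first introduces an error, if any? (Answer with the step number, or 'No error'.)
No error

All steps in this derivation are correct.
The final answer f'(z) = ((z + 1)*log(z + 1) + 1)*exp(z)/(z + 1) is valid.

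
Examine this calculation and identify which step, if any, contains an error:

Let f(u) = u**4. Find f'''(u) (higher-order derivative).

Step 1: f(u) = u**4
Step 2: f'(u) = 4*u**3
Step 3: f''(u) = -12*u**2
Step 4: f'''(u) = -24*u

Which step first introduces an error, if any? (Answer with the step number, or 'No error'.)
Step 3

Step 3 is incorrect due to a sign flip.
The step shows: -12*u**2
The correct value should be: 12*u**2

Explanation: The sign of the whole expression was flipped: the term 12*u**2 was incorrectly written as -12*u**2
The later steps are derived from this incorrect expression, so the error originates in Step 3.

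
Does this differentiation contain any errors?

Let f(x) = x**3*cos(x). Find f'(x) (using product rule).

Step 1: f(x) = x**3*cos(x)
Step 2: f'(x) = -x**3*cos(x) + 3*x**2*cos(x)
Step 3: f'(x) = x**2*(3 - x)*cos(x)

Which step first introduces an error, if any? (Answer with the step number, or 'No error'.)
Step 2

Step 2 is incorrect due to a wrong trig function.
The step shows: -x**3*cos(x) + 3*x**2*cos(x)
The correct value should be: -x**3*sin(x) + 3*x**2*cos(x)

Explanation: sin(x) was incorrectly written as cos(x): the term -x**3*sin(x) was incorrectly written as -x**3*cos(x)
The later steps are derived from this incorrect expression, so the error originates in Step 2.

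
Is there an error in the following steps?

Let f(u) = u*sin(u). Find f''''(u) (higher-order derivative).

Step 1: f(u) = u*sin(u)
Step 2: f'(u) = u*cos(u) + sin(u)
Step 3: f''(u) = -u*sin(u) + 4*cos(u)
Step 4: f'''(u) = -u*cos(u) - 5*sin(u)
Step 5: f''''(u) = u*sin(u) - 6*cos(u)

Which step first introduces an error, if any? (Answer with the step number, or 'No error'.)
Step 3

Step 3 is incorrect due to a wrong coefficient.
The step shows: -u*sin(u) + 4*cos(u)
The correct value should be: -u*sin(u) + 2*cos(u)

Explanation: The coefficient 2 was incorrectly written as 4: the term 2*cos(u) was incorrectly written as 4*cos(u)
The later steps are derived from this incorrect expression, so the error originates in Step 3.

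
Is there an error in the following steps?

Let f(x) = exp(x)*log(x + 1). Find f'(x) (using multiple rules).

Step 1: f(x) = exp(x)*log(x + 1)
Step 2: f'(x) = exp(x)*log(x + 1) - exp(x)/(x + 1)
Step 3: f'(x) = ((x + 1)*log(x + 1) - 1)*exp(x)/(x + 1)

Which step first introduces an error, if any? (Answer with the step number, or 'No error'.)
Step 2

Step 2 is incorrect due to a sign flip.
The step shows: exp(x)*log(x + 1) - exp(x)/(x + 1)
The correct value should be: exp(x)*log(x + 1) + exp(x)/(x + 1)

Explanation: The sign of one term was flipped: the term exp(x)/(x + 1) was incorrectly written as -exp(x)/(x + 1)
The later steps are derived from this incorrect expression, so the error originates in Step 2.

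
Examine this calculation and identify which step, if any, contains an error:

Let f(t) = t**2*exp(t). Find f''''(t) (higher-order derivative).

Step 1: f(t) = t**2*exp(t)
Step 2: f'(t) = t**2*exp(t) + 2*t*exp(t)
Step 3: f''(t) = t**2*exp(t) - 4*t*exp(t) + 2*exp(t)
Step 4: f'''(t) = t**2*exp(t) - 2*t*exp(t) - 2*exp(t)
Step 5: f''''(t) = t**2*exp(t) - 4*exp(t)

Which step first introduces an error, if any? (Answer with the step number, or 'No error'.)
Step 3

Step 3 is incorrect due to a sign flip.
The step shows: t**2*exp(t) - 4*t*exp(t) + 2*exp(t)
The correct value should be: t**2*exp(t) + 4*t*exp(t) + 2*exp(t)

Explanation: The sign of one term was flipped: the term 4*t*exp(t) was incorrectly written as -4*t*exp(t)
The later steps are derived from this incorrect expression, so the error originates in Step 3.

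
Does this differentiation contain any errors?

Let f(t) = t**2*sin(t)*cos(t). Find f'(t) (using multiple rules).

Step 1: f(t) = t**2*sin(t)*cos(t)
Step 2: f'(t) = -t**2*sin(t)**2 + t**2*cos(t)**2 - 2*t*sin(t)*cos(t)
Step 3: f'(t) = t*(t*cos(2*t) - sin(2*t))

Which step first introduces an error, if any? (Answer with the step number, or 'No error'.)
Step 2

Step 2 is incorrect due to a sign flip.
The step shows: -t**2*sin(t)**2 + t**2*cos(t)**2 - 2*t*sin(t)*cos(t)
The correct value should be: -t**2*sin(t)**2 + t**2*cos(t)**2 + 2*t*sin(t)*cos(t)

Explanation: The sign of one term was flipped: the term 2*t*sin(t)*cos(t) was incorrectly written as -2*t*sin(t)*cos(t)
The later steps are derived from this incorrect expression, so the error originates in Step 2.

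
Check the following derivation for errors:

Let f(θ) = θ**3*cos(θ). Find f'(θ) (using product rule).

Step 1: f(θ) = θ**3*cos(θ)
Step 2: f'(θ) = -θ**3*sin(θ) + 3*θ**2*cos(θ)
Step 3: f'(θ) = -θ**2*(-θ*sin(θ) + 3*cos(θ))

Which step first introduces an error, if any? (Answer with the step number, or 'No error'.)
Step 3

Step 3 is incorrect due to a sign flip.
The step shows: -θ**2*(-θ*sin(θ) + 3*cos(θ))
The correct value should be: θ**2*(-θ*sin(θ) + 3*cos(θ))

Explanation: The sign of the whole expression was flipped: the term θ**2*(-θ*sin(θ) + 3*cos(θ)) was incorrectly written as -θ**2*(-θ*sin(θ) + 3*cos(θ))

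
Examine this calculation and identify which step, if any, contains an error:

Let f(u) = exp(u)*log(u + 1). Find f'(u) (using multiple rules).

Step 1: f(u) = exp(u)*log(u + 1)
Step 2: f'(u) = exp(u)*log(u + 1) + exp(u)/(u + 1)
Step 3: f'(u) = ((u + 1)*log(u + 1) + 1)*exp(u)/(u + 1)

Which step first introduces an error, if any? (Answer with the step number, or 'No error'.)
No error

All steps in this derivation are correct.
The final answer f'(u) = ((u + 1)*log(u + 1) + 1)*exp(u)/(u + 1) is valid.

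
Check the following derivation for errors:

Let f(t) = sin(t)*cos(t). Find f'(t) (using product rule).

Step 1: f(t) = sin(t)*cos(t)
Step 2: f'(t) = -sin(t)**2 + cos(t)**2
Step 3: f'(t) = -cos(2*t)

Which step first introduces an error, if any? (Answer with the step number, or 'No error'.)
Step 3

Step 3 is incorrect due to a sign flip.
The step shows: -cos(2*t)
The correct value should be: cos(2*t)

Explanation: The sign of the whole expression was flipped: the term cos(2*t) was incorrectly written as -cos(2*t)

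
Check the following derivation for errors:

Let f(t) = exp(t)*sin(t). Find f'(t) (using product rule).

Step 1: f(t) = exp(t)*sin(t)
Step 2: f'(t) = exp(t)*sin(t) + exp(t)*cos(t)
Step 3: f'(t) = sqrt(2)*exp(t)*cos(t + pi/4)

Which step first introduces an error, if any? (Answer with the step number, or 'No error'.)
Step 3

Step 3 is incorrect due to a wrong trig function.
The step shows: sqrt(2)*exp(t)*cos(t + pi/4)
The correct value should be: sqrt(2)*exp(t)*sin(t + pi/4)

Explanation: sin(t + pi/4) was incorrectly written as cos(t + pi/4): the term sqrt(2)*exp(t)*sin(t + pi/4) was incorrectly written as sqrt(2)*exp(t)*cos(t + pi/4)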